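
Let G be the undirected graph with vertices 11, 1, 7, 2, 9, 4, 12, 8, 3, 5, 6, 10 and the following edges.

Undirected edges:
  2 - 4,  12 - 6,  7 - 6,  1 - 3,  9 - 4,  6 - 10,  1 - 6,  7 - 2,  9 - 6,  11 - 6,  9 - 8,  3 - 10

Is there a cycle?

DFS, tracking each vertex's parent; an edge to a visited non-parent vertex closes a cycle.
Start from 3:
visit 3 (parent –)
  visit 1 (parent 3)
    visit 6 (parent 1)
      visit 12 (parent 6)
        12–6: parent, skip
      visit 11 (parent 6)
        11–6: parent, skip
      visit 7 (parent 6)
        7–6: parent, skip
        visit 2 (parent 7)
          visit 4 (parent 2)
            visit 9 (parent 4)
              visit 8 (parent 9)
                8–9: parent, skip
              9–4: parent, skip
              9–6: 6 visited and ≠ parent → cycle
Cycle: 6 – 7 – 2 – 4 – 9 – 6.

Yes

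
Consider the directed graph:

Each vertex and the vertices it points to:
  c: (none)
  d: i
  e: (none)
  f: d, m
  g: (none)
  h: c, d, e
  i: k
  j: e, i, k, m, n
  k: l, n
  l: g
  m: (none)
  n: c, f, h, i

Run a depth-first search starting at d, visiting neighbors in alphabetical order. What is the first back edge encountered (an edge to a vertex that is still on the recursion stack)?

f->d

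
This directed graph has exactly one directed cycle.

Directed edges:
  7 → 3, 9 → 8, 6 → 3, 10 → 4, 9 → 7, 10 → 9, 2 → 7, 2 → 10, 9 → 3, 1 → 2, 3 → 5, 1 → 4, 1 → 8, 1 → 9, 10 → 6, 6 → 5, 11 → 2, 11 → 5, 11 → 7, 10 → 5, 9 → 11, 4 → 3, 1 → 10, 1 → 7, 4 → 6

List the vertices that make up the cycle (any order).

2, 9, 10, 11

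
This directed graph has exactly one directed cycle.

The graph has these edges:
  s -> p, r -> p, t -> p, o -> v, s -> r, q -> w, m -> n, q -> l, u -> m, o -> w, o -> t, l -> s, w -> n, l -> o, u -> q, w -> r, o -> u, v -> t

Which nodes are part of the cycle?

DFS with gray/black marking from q:
q gray
  l gray
    s gray
      r gray
        p gray
        p black
      r black
      s→p: p black — skip
    s black
    o gray
      u gray
        u→q: q is gray → back edge
Back edge closes the cycle q → l → o → u → q; its vertices are {l, o, q, u}.

l, o, q, u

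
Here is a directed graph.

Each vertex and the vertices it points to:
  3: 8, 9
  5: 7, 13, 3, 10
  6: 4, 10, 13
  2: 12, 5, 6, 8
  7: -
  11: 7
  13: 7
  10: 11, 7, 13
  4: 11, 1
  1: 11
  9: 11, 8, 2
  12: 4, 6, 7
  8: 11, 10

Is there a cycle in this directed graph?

DFS with white/gray/black marking, starting from 13:
13 gray
  7 gray
  7 black
13 black
3 gray
  8 gray
    11 gray
      11→7: 7 black — skip
    11 black
    10 gray
      10→11: 11 black — skip
      10→7: 7 black — skip
      10→13: 13 black — skip
    10 black
  8 black
  9 gray
    9→11: 11 black — skip
    9→8: 8 black — skip
    2 gray
      12 gray
        4 gray
          4→11: 11 black — skip
          1 gray
            1→11: 11 black — skip
          1 black
        4 black
        6 gray
          6→4: 4 black — skip
          6→10: 10 black — skip
          6→13: 13 black — skip
        6 black
        12→7: 7 black — skip
      12 black
      5 gray
        5→7: 7 black — skip
        5→13: 13 black — skip
        5→3: 3 is gray → back edge
Back edge found, so a cycle exists: 3 → 9 → 2 → 5 → 3.

Yes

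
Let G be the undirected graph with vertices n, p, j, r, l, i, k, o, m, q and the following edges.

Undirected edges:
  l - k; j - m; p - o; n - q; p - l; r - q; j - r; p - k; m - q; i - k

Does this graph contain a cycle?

Yes

DFS, tracking each vertex's parent; an edge to a visited non-parent vertex closes a cycle.
Start from n:
visit n (parent –)
  visit q (parent n)
    visit r (parent q)
      visit j (parent r)
        j–r: parent, skip
        visit m (parent j)
          m–q: q visited and ≠ parent → cycle
Cycle: q – r – j – m – q.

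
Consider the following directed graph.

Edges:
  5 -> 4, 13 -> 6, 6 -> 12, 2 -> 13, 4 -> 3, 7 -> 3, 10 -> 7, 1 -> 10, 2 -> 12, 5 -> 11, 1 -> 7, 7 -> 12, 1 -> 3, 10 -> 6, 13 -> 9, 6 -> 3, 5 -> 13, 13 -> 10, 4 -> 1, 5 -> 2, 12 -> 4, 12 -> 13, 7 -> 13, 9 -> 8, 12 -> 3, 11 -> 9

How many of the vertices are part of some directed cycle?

A vertex is on a directed cycle iff it belongs to a strongly connected component of size ≥ 2 (or has a self-loop).
The vertices on cycles are {1, 4, 6, 7, 10, 12, 13} — 7 in total.

7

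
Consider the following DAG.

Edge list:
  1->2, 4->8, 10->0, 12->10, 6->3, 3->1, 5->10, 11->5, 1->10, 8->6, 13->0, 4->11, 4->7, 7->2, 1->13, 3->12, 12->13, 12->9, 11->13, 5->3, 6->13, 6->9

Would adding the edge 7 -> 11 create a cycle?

No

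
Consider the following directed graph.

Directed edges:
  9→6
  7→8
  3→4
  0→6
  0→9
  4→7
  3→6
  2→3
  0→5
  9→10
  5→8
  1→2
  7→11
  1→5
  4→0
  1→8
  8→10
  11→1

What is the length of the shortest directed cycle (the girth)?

For each vertex v, BFS finds the shortest path from v back to v.
The shortest such closed walk is 4 → 7 → 11 → 1 → 2 → 3 → 4, length 6.

6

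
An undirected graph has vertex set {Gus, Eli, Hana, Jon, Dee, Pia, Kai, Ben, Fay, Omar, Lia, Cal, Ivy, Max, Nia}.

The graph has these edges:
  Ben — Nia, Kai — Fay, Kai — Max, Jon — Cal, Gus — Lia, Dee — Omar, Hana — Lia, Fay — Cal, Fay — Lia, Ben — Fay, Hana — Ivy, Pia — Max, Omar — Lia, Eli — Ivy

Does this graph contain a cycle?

No

DFS, tracking each vertex's parent; an edge to a visited non-parent vertex closes a cycle.
Start from Jon:
visit Jon (parent –)
  visit Cal (parent Jon)
    visit Fay (parent Cal)
      Fay–Cal: parent, skip
      visit Kai (parent Fay)
        Kai–Fay: parent, skip
        visit Max (parent Kai)
          visit Pia (parent Max)
            Pia–Max: parent, skip
          Max–Kai: parent, skip
      visit Ben (parent Fay)
        Ben–Fay: parent, skip
        visit Nia (parent Ben)
          Nia–Ben: parent, skip
      visit Lia (parent Fay)
        Lia–Fay: parent, skip
        visit Hana (parent Lia)
          visit Ivy (parent Hana)
            Ivy–Hana: parent, skip
            visit Eli (parent Ivy)
              Eli–Ivy: parent, skip
          Hana–Lia: parent, skip
        visit Omar (parent Lia)
          Omar–Lia: parent, skip
          visit Dee (parent Omar)
            Dee–Omar: parent, skip
        visit Gus (parent Lia)
          Gus–Lia: parent, skip
    Cal–Jon: parent, skip
No non-parent visited neighbor found — the graph is a forest.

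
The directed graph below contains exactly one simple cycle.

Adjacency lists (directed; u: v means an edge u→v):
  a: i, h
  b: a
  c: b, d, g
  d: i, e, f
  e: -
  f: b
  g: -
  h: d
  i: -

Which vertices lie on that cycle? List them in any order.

a, b, d, f, h

DFS with gray/black marking from d:
d gray
  i gray
  i black
  e gray
  e black
  f gray
    b gray
      a gray
        a→i: i black — skip
        h gray
          h→d: d is gray → back edge
Back edge closes the cycle d → f → b → a → h → d; its vertices are {a, b, d, f, h}.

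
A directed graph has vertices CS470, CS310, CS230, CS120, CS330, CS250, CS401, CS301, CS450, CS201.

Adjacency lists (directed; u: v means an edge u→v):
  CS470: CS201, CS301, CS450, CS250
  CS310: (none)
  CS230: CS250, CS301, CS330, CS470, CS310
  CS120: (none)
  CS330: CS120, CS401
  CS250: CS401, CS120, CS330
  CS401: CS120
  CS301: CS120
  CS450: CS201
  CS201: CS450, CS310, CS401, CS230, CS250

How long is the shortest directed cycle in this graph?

2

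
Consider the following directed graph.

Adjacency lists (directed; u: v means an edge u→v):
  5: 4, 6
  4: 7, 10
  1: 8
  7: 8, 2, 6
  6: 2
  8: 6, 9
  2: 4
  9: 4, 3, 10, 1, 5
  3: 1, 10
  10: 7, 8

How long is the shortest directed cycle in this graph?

For each vertex v, BFS finds the shortest path from v back to v.
The shortest such closed walk is 9 → 1 → 8 → 9, length 3.

3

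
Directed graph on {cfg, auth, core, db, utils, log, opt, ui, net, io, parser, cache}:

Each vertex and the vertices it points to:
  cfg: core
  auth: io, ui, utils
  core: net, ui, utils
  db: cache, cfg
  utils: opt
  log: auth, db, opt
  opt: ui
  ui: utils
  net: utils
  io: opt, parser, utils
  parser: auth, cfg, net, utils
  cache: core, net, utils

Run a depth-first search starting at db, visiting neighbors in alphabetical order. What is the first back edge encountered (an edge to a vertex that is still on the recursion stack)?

DFS from db (visiting neighbors in alphabetical order); mark gray on enter, black on exit:
db gray
  cache gray
    core gray
      net gray
        utils gray
          opt gray
            ui gray
              ui→utils: utils is gray → back edge
First back edge: ui → utils.

ui->utils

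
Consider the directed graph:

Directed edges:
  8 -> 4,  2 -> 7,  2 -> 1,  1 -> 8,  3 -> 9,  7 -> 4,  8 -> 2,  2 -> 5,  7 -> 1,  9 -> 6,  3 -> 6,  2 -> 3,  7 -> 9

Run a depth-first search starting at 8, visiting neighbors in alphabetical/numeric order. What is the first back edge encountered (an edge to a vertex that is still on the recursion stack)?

1->8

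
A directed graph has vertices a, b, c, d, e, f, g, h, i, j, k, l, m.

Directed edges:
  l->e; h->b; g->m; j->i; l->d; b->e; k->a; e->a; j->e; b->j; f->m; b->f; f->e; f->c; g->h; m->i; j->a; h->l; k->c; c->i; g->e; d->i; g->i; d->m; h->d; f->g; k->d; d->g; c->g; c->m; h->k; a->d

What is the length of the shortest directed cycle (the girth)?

3

For each vertex v, BFS finds the shortest path from v back to v.
The shortest such closed walk is h → d → g → h, length 3.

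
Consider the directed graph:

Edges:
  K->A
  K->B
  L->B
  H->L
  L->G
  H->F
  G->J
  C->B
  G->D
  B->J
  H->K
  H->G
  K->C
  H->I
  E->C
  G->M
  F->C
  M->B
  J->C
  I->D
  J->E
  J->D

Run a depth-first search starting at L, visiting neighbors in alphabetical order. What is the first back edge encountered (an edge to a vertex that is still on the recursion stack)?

C->B

DFS from L (visiting neighbors in alphabetical order); mark gray on enter, black on exit:
L gray
  B gray
    J gray
      C gray
        C→B: B is gray → back edge
First back edge: C → B.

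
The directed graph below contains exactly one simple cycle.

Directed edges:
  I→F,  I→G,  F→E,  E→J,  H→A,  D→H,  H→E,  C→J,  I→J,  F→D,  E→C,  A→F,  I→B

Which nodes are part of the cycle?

A, D, F, H

DFS with gray/black marking from F:
F gray
  E gray
    J gray
    J black
    C gray
      C→J: J black — skip
    C black
  E black
  D gray
    H gray
      H→E: E black — skip
      A gray
        A→F: F is gray → back edge
Back edge closes the cycle F → D → H → A → F; its vertices are {A, D, F, H}.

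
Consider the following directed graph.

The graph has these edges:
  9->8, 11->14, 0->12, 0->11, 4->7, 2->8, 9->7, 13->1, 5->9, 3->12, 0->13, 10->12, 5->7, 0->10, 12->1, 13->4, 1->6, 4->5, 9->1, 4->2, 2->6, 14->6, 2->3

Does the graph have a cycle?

No

DFS with white/gray/black marking, starting from 5:
5 gray
  7 gray
  7 black
  9 gray
    9→7: 7 black — skip
    1 gray
      6 gray
      6 black
    1 black
    8 gray
    8 black
  9 black
5 black
0 gray
  10 gray
    12 gray
      12→1: 1 black — skip
    12 black
  10 black
  11 gray
    14 gray
      14→6: 6 black — skip
    14 black
  11 black
  0→12: 12 black — skip
  13 gray
    4 gray
      4→7: 7 black — skip
      2 gray
        2→8: 8 black — skip
        2→6: 6 black — skip
        3 gray
          3→12: 12 black — skip
        3 black
      2 black
      4→5: 5 black — skip
    4 black
    13→1: 1 black — skip
  13 black
0 black
Every edge goes to a white or black vertex — no back edge, so the graph is acyclic.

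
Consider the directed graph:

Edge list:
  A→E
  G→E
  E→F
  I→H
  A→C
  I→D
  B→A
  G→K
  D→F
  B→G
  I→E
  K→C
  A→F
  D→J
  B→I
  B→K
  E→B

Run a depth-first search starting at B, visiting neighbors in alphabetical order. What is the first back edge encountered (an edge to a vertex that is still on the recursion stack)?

E→B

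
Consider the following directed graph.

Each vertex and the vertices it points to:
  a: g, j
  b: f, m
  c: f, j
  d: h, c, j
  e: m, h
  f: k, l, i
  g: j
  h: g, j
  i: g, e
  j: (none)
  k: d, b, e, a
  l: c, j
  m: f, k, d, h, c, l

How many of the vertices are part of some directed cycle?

A vertex is on a directed cycle iff it belongs to a strongly connected component of size ≥ 2 (or has a self-loop).
The vertices on cycles are {b, c, d, e, f, i, k, l, m} — 9 in total.

9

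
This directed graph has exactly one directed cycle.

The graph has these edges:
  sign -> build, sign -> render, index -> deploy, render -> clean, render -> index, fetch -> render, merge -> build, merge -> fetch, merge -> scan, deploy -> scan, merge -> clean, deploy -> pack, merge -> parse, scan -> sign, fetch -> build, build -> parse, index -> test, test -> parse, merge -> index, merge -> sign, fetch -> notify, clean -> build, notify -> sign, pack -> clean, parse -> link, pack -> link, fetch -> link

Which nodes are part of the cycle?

DFS with gray/black marking from index:
index gray
  test gray
    parse gray
      link gray
      link black
    parse black
  test black
  deploy gray
    pack gray
      clean gray
        build gray
          build→parse: parse black — skip
        build black
      clean black
      pack→link: link black — skip
    pack black
    scan gray
      sign gray
        sign→build: build black — skip
        render gray
          render→index: index is gray → back edge
Back edge closes the cycle index → deploy → scan → sign → render → index; its vertices are {scan, sign, index, deploy, render}.

scan, sign, index, deploy, render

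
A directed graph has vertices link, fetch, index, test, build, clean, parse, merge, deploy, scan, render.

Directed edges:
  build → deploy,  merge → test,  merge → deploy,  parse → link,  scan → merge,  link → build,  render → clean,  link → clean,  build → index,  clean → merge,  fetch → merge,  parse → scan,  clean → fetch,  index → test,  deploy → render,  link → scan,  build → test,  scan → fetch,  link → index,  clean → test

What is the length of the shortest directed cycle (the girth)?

4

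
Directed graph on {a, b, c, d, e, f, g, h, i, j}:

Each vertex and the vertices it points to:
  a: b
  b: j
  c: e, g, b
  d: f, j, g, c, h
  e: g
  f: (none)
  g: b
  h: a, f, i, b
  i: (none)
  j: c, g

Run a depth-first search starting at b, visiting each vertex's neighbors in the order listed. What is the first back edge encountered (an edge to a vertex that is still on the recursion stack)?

g→b

DFS from b (visiting each vertex's neighbors in the order listed); mark gray on enter, black on exit:
b gray
  j gray
    c gray
      e gray
        g gray
          g→b: b is gray → back edge
First back edge: g → b.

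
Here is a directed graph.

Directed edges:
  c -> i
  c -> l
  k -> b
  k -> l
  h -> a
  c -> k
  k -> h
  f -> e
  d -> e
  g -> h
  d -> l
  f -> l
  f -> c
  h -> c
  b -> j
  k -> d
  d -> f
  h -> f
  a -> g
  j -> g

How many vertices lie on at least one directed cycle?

A vertex is on a directed cycle iff it belongs to a strongly connected component of size ≥ 2 (or has a self-loop).
The vertices on cycles are {a, b, c, d, f, g, h, j, k} — 9 in total.

9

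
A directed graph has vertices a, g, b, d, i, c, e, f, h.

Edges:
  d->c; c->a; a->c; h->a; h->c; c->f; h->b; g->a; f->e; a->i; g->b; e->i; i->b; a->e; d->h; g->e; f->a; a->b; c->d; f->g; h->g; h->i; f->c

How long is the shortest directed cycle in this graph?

For each vertex v, BFS finds the shortest path from v back to v.
The shortest such closed walk is d → c → d, length 2.

2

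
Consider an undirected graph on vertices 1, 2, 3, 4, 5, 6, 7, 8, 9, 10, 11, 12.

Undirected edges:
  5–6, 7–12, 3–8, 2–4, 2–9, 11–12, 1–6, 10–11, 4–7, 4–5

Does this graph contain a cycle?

DFS, tracking each vertex's parent; an edge to a visited non-parent vertex closes a cycle.
Start from 7:
visit 7 (parent –)
  visit 4 (parent 7)
    visit 5 (parent 4)
      visit 6 (parent 5)
        6–5: parent, skip
        visit 1 (parent 6)
          1–6: parent, skip
      5–4: parent, skip
    4–7: parent, skip
    visit 2 (parent 4)
      visit 9 (parent 2)
        9–2: parent, skip
      2–4: parent, skip
  visit 12 (parent 7)
    visit 11 (parent 12)
      11–12: parent, skip
      visit 10 (parent 11)
        10–11: parent, skip
    12–7: parent, skip
visit 3 (parent –)
  visit 8 (parent 3)
    8–3: parent, skip
No non-parent visited neighbor found — the graph is a forest.

No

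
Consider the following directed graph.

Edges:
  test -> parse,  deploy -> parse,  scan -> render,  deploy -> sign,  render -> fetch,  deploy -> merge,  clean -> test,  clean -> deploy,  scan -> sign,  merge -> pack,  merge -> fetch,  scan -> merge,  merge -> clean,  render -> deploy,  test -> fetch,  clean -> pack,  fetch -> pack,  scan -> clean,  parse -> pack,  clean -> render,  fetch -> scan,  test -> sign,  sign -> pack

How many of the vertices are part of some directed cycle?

7

A vertex is on a directed cycle iff it belongs to a strongly connected component of size ≥ 2 (or has a self-loop).
The vertices on cycles are {scan, test, clean, fetch, merge, deploy, render} — 7 in total.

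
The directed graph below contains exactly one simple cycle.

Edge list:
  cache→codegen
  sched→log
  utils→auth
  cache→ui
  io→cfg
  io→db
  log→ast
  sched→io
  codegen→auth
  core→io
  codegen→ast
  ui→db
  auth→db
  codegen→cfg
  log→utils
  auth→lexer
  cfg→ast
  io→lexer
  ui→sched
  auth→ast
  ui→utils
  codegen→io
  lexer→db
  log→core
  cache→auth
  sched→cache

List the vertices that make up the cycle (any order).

DFS with gray/black marking from sched:
sched gray
  io gray
    db gray
    db black
    cfg gray
      ast gray
      ast black
    cfg black
    lexer gray
      lexer→db: db black — skip
    lexer black
  io black
  log gray
    utils gray
      auth gray
        auth→ast: ast black — skip
        auth→db: db black — skip
        auth→lexer: lexer black — skip
      auth black
    utils black
    core gray
      core→io: io black — skip
    core black
    log→ast: ast black — skip
  log black
  cache gray
    ui gray
      ui→utils: utils black — skip
      ui→sched: sched is gray → back edge
Back edge closes the cycle sched → cache → ui → sched; its vertices are {ui, cache, sched}.

ui, cache, sched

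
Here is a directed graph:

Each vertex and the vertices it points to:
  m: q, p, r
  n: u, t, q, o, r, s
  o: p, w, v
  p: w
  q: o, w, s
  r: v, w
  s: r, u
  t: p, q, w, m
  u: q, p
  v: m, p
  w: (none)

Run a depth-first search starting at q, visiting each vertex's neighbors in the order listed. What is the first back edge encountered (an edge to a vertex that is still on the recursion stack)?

DFS from q (visiting each vertex's neighbors in the order listed); mark gray on enter, black on exit:
q gray
  o gray
    p gray
      w gray
      w black
    p black
    o→w: w black — skip
    v gray
      m gray
        m→q: q is gray → back edge
First back edge: m → q.

m→q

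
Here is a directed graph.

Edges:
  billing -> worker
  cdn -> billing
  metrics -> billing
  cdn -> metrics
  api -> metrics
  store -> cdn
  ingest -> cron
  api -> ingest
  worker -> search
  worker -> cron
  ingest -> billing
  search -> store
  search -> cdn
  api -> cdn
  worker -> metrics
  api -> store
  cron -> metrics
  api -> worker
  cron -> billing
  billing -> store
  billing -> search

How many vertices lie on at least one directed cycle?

7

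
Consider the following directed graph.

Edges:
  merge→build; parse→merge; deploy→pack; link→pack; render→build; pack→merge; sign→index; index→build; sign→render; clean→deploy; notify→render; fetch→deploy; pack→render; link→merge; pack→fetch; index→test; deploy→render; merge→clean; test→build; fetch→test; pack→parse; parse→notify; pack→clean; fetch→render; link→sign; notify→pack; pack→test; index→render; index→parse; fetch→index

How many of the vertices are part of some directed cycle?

8

A vertex is on a directed cycle iff it belongs to a strongly connected component of size ≥ 2 (or has a self-loop).
The vertices on cycles are {pack, clean, fetch, index, merge, parse, deploy, notify} — 8 in total.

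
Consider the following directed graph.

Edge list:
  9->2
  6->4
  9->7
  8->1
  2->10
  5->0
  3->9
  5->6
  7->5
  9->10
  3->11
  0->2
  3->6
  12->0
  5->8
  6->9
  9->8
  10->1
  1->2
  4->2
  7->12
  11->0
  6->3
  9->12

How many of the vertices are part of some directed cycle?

A vertex is on a directed cycle iff it belongs to a strongly connected component of size ≥ 2 (or has a self-loop).
The vertices on cycles are {1, 2, 3, 5, 6, 7, 9, 10} — 8 in total.

8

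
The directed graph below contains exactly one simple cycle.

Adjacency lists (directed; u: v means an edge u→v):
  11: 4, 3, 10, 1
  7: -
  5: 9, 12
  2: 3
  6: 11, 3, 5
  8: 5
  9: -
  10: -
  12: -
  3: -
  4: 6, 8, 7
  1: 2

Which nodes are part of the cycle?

4, 6, 11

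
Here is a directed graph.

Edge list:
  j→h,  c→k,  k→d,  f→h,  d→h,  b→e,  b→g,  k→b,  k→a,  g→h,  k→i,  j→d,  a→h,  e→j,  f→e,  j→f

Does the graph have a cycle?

Yes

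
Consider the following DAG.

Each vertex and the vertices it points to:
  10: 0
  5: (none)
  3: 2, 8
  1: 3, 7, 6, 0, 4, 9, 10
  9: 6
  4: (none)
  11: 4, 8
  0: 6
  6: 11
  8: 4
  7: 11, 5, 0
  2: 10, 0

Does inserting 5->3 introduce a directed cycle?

Adding 5→3 creates a cycle iff 3 can already reach 5.
Explore from 3: no path reaches 5. The graph stays acyclic.

No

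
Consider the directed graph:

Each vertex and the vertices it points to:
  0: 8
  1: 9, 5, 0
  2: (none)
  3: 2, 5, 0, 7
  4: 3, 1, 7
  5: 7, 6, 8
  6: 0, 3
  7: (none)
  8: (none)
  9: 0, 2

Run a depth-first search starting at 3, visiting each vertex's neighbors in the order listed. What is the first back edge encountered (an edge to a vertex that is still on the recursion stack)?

DFS from 3 (visiting each vertex's neighbors in the order listed); mark gray on enter, black on exit:
3 gray
  2 gray
  2 black
  5 gray
    7 gray
    7 black
    6 gray
      0 gray
        8 gray
        8 black
      0 black
      6→3: 3 is gray → back edge
First back edge: 6 → 3.

6→3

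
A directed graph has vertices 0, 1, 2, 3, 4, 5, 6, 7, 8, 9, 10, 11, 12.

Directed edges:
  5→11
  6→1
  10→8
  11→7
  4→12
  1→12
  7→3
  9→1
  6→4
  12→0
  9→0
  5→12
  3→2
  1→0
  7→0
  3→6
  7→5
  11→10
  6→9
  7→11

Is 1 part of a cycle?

No

1 lies on a cycle iff there is a path from 1 back to itself.
Exploring from 1, it never reaches itself; equivalently, its strongly connected component is a singleton.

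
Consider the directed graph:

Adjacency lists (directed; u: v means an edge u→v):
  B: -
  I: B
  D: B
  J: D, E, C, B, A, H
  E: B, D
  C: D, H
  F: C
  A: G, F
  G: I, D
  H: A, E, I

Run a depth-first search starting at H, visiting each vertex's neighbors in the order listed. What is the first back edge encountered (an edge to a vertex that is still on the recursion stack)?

C->H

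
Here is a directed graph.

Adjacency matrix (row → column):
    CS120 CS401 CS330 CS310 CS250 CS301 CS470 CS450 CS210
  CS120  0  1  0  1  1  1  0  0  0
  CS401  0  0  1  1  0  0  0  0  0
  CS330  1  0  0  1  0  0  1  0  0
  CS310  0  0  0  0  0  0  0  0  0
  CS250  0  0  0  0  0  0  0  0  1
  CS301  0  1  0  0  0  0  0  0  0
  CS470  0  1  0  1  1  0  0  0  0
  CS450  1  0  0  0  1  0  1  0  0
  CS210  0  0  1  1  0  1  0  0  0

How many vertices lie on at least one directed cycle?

A vertex is on a directed cycle iff it belongs to a strongly connected component of size ≥ 2 (or has a self-loop).
The vertices on cycles are {CS120, CS210, CS250, CS301, CS330, CS401, CS470} — 7 in total.

7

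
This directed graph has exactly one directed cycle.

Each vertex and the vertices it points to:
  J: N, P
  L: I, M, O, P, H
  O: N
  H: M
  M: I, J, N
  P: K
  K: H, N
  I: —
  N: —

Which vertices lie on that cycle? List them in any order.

H, J, K, M, P

DFS with gray/black marking from M:
M gray
  I gray
  I black
  J gray
    N gray
    N black
    P gray
      K gray
        H gray
          H→M: M is gray → back edge
Back edge closes the cycle M → J → P → K → H → M; its vertices are {H, J, K, M, P}.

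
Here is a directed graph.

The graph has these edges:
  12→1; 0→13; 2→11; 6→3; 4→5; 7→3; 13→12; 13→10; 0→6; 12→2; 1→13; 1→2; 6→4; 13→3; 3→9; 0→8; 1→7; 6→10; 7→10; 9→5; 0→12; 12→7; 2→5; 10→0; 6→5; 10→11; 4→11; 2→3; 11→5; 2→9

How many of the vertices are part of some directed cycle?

7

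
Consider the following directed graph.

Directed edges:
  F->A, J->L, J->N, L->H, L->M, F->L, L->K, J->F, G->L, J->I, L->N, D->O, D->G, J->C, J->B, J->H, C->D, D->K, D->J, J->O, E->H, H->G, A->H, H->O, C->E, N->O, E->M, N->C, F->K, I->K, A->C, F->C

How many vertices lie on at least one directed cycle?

10

A vertex is on a directed cycle iff it belongs to a strongly connected component of size ≥ 2 (or has a self-loop).
The vertices on cycles are {A, C, D, E, F, G, H, J, L, N} — 10 in total.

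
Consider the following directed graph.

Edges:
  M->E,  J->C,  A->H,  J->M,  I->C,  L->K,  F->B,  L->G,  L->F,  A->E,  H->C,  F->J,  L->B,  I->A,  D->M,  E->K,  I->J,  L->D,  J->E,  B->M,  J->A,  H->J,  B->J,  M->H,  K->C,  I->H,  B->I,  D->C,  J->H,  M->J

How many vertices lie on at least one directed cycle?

4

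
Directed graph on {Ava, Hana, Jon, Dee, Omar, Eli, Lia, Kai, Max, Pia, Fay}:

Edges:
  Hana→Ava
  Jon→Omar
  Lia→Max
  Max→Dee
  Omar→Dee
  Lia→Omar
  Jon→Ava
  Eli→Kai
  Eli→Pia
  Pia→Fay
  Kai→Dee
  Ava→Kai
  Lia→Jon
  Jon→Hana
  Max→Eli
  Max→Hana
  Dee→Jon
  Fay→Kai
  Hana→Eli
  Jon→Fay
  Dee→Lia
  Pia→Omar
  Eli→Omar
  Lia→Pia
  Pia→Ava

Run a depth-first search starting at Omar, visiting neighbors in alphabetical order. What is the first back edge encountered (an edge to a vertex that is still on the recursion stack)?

Kai→Dee

DFS from Omar (visiting neighbors in alphabetical order); mark gray on enter, black on exit:
Omar gray
  Dee gray
    Jon gray
      Ava gray
        Kai gray
          Kai→Dee: Dee is gray → back edge
First back edge: Kai → Dee.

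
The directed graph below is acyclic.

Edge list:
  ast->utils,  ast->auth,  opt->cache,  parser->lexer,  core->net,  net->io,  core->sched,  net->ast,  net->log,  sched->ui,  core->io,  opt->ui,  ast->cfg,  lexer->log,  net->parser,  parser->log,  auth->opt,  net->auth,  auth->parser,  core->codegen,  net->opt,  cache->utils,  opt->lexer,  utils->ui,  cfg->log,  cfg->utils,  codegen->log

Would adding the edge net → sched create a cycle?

No

Adding net→sched creates a cycle iff sched can already reach net.
Explore from sched: no path reaches net. The graph stays acyclic.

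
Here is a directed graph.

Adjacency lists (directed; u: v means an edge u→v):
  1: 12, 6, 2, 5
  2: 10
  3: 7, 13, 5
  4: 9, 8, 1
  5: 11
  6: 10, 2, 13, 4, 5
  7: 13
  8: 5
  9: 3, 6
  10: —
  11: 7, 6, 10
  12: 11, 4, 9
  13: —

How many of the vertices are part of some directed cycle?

9

A vertex is on a directed cycle iff it belongs to a strongly connected component of size ≥ 2 (or has a self-loop).
The vertices on cycles are {1, 3, 4, 5, 6, 8, 9, 11, 12} — 9 in total.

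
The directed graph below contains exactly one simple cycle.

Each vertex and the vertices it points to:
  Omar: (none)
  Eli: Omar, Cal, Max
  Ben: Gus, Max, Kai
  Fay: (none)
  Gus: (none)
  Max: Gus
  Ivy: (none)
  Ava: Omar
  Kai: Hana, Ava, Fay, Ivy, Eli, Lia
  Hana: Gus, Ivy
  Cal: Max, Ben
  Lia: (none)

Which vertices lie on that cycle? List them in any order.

Ben, Cal, Eli, Kai

DFS with gray/black marking from Kai:
Kai gray
  Hana gray
    Gus gray
    Gus black
    Ivy gray
    Ivy black
  Hana black
  Ava gray
    Omar gray
    Omar black
  Ava black
  Fay gray
  Fay black
  Kai→Ivy: Ivy black — skip
  Eli gray
    Eli→Omar: Omar black — skip
    Cal gray
      Max gray
        Max→Gus: Gus black — skip
      Max black
      Ben gray
        Ben→Gus: Gus black — skip
        Ben→Max: Max black — skip
        Ben→Kai: Kai is gray → back edge
Back edge closes the cycle Kai → Eli → Cal → Ben → Kai; its vertices are {Ben, Cal, Eli, Kai}.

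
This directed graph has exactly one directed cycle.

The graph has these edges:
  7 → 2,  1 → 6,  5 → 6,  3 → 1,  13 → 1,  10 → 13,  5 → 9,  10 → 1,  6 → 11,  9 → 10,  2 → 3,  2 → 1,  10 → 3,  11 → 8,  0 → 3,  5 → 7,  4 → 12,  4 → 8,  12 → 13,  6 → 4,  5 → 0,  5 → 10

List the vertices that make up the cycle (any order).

DFS with gray/black marking from 6:
6 gray
  11 gray
    8 gray
    8 black
  11 black
  4 gray
    12 gray
      13 gray
        1 gray
          1→6: 6 is gray → back edge
Back edge closes the cycle 6 → 4 → 12 → 13 → 1 → 6; its vertices are {1, 4, 6, 12, 13}.

1, 4, 6, 12, 13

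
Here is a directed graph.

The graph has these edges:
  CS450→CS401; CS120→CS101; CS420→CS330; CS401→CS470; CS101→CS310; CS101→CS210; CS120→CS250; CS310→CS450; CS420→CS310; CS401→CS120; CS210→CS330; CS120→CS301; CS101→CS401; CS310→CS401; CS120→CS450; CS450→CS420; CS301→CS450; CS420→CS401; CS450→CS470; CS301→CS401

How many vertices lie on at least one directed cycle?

A vertex is on a directed cycle iff it belongs to a strongly connected component of size ≥ 2 (or has a self-loop).
The vertices on cycles are {CS101, CS120, CS301, CS310, CS401, CS420, CS450} — 7 in total.

7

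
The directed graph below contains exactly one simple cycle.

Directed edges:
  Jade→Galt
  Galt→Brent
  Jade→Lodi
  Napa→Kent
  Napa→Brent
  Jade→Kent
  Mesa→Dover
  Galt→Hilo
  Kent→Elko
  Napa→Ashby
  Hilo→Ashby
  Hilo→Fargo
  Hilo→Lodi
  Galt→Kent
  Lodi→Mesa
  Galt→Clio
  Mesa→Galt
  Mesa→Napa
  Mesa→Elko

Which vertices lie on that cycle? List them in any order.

Galt, Hilo, Lodi, Mesa

DFS with gray/black marking from Lodi:
Lodi gray
  Mesa gray
    Dover gray
    Dover black
    Elko gray
    Elko black
    Galt gray
      Brent gray
      Brent black
      Clio gray
      Clio black
      Kent gray
        Kent→Elko: Elko black — skip
      Kent black
      Hilo gray
        Ashby gray
        Ashby black
        Fargo gray
        Fargo black
        Hilo→Lodi: Lodi is gray → back edge
Back edge closes the cycle Lodi → Mesa → Galt → Hilo → Lodi; its vertices are {Galt, Hilo, Lodi, Mesa}.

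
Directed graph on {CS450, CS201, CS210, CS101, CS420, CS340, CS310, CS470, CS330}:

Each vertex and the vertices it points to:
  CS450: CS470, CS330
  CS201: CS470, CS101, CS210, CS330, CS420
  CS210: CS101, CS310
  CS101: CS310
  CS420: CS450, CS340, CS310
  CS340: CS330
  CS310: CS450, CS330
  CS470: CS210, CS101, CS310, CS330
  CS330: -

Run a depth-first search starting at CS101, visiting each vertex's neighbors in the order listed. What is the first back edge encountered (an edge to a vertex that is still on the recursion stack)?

CS210->CS101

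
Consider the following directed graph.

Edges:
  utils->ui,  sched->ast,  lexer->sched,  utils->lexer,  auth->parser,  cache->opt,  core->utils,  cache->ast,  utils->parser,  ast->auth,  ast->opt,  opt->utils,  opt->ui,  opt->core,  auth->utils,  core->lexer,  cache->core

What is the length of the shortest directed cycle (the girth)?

5

For each vertex v, BFS finds the shortest path from v back to v.
The shortest such closed walk is opt → utils → lexer → sched → ast → opt, length 5.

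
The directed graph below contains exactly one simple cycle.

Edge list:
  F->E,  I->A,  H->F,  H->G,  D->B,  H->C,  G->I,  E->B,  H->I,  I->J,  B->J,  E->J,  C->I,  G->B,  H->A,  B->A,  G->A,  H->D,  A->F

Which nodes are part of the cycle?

DFS with gray/black marking from F:
F gray
  E gray
    B gray
      J gray
      J black
      A gray
        A→F: F is gray → back edge
Back edge closes the cycle F → E → B → A → F; its vertices are {A, B, E, F}.

A, B, E, F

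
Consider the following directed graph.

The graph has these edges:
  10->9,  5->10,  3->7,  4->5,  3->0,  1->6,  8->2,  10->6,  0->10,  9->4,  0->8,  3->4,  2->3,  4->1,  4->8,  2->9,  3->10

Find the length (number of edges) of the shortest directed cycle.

For each vertex v, BFS finds the shortest path from v back to v.
The shortest such closed walk is 3 → 0 → 8 → 2 → 3, length 4.

4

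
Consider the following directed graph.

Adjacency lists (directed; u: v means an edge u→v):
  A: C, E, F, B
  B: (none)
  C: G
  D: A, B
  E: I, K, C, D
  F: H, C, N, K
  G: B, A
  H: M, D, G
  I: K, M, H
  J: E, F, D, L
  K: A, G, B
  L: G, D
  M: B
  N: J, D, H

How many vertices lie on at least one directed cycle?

12

A vertex is on a directed cycle iff it belongs to a strongly connected component of size ≥ 2 (or has a self-loop).
The vertices on cycles are {A, C, D, E, F, G, H, I, J, K, L, N} — 12 in total.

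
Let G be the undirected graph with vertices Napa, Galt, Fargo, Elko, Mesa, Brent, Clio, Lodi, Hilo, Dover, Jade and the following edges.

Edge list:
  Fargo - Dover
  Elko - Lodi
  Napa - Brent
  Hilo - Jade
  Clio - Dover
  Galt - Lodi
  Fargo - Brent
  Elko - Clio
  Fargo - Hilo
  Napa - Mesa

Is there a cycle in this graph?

No

DFS, tracking each vertex's parent; an edge to a visited non-parent vertex closes a cycle.
Start from Dover:
visit Dover (parent –)
  visit Clio (parent Dover)
    Clio–Dover: parent, skip
    visit Elko (parent Clio)
      visit Lodi (parent Elko)
        visit Galt (parent Lodi)
          Galt–Lodi: parent, skip
        Lodi–Elko: parent, skip
      Elko–Clio: parent, skip
  visit Fargo (parent Dover)
    visit Brent (parent Fargo)
      visit Napa (parent Brent)
        Napa–Brent: parent, skip
        visit Mesa (parent Napa)
          Mesa–Napa: parent, skip
      Brent–Fargo: parent, skip
    Fargo–Dover: parent, skip
    visit Hilo (parent Fargo)
      visit Jade (parent Hilo)
        Jade–Hilo: parent, skip
      Hilo–Fargo: parent, skip
No non-parent visited neighbor found — the graph is a forest.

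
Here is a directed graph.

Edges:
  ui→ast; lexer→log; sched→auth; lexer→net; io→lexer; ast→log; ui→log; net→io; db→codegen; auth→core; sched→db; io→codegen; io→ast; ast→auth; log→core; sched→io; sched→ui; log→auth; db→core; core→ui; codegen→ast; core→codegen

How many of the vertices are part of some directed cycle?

9

A vertex is on a directed cycle iff it belongs to a strongly connected component of size ≥ 2 (or has a self-loop).
The vertices on cycles are {io, ui, ast, log, net, auth, core, lexer, codegen} — 9 in total.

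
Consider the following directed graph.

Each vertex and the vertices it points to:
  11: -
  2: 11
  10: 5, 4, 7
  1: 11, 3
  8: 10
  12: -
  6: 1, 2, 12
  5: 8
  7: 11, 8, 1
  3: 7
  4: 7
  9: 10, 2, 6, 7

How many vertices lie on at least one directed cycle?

7

A vertex is on a directed cycle iff it belongs to a strongly connected component of size ≥ 2 (or has a self-loop).
The vertices on cycles are {1, 3, 4, 5, 7, 8, 10} — 7 in total.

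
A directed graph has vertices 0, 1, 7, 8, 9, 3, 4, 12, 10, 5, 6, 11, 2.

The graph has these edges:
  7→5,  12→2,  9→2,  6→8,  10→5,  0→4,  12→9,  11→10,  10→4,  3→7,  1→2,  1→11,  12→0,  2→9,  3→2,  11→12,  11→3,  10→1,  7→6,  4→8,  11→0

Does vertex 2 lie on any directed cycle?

Yes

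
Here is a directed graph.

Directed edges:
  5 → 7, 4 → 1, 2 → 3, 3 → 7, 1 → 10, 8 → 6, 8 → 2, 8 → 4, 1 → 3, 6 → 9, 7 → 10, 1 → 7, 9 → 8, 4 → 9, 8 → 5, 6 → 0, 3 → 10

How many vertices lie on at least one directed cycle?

A vertex is on a directed cycle iff it belongs to a strongly connected component of size ≥ 2 (or has a self-loop).
The vertices on cycles are {4, 6, 8, 9} — 4 in total.

4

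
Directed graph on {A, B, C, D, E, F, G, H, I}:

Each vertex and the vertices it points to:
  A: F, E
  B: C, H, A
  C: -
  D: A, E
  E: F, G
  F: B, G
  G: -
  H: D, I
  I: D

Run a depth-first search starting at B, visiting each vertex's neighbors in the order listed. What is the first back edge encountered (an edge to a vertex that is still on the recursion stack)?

DFS from B (visiting each vertex's neighbors in the order listed); mark gray on enter, black on exit:
B gray
  C gray
  C black
  H gray
    D gray
      A gray
        F gray
          F→B: B is gray → back edge
First back edge: F → B.

F→B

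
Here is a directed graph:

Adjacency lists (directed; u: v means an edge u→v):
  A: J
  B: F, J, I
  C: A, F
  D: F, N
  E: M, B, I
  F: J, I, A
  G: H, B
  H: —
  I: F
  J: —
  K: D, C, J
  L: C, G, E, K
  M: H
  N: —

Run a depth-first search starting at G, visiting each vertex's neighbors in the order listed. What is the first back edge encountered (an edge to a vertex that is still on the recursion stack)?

I→F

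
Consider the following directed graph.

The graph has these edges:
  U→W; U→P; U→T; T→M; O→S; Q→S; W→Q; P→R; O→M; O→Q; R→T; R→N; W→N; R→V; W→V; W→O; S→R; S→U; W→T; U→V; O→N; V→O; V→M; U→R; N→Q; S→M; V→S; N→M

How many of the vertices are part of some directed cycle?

9

A vertex is on a directed cycle iff it belongs to a strongly connected component of size ≥ 2 (or has a self-loop).
The vertices on cycles are {N, O, P, Q, R, S, U, V, W} — 9 in total.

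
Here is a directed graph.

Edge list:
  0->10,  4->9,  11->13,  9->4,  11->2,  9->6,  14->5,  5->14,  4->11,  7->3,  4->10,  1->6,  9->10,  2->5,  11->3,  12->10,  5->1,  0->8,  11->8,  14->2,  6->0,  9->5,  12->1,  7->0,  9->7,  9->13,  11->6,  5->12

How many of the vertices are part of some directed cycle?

A vertex is on a directed cycle iff it belongs to a strongly connected component of size ≥ 2 (or has a self-loop).
The vertices on cycles are {2, 4, 5, 9, 14} — 5 in total.

5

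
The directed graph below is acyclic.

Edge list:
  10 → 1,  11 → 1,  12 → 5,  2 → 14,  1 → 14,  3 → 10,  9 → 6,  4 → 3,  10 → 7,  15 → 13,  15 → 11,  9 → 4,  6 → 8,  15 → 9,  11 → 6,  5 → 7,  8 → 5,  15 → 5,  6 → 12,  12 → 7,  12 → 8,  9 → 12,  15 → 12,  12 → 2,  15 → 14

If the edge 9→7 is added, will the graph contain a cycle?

No

Adding 9→7 creates a cycle iff 7 can already reach 9.
Explore from 7: no path reaches 9. The graph stays acyclic.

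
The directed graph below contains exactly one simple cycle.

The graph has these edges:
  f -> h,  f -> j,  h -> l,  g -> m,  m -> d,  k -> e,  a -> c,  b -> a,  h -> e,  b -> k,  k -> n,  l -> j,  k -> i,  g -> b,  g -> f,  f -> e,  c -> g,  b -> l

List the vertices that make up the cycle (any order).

a, b, c, g

DFS with gray/black marking from g:
g gray
  m gray
    d gray
    d black
  m black
  f gray
    e gray
    e black
    j gray
    j black
    h gray
      h→e: e black — skip
      l gray
        l→j: j black — skip
      l black
    h black
  f black
  b gray
    b→l: l black — skip
    a gray
      c gray
        c→g: g is gray → back edge
Back edge closes the cycle g → b → a → c → g; its vertices are {a, b, c, g}.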